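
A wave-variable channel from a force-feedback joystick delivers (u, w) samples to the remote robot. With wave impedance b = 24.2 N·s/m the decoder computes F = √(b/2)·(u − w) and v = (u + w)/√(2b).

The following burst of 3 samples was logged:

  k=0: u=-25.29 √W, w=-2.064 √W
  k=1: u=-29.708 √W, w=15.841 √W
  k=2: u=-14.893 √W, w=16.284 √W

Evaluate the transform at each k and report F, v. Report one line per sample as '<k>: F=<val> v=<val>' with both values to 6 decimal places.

k=0: u−w=-23.226000, u+w=-27.354000; √(b/2)=3.478505, √(2b)=6.957011; F=3.478505×(-23.226)=-80.791767, v=-27.354000/6.957011=-3.931861
k=1: u−w=-45.549000, u+w=-13.867000; √(b/2)=3.478505, √(2b)=6.957011; F=3.478505×(-45.549)=-158.442444, v=-13.867000/6.957011=-1.993241
k=2: u−w=-31.177000, u+w=1.391000; √(b/2)=3.478505, √(2b)=6.957011; F=3.478505×(-31.177)=-108.449364, v=1.391000/6.957011=0.199942

0: F=-80.791767 v=-3.931861
1: F=-158.442444 v=-1.993241
2: F=-108.449364 v=0.199942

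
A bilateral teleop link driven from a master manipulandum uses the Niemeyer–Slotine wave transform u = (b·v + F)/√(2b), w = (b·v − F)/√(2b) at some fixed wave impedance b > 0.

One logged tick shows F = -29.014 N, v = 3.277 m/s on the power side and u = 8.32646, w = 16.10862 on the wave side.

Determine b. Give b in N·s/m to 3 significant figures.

u + w = 24.43508;  u + w = √(2b)·v, so √(2b) = 24.43508/3.277 = 7.45654.
b = (√(2b))²/2 = 55.59998/2 = 27.79999.
(Check via u − w = 2F/√(2b): u − w = -7.78216, 2F/√(2b) = -7.78216.)

b = 27.8 N·s/m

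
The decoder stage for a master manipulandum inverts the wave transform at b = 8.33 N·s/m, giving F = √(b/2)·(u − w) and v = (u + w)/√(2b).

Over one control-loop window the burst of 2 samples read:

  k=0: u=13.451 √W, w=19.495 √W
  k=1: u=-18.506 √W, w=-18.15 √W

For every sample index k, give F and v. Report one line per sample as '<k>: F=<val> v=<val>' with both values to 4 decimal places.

k=0: u−w=-6.0440, u+w=32.9460; √(b/2)=2.0408, √(2b)=4.0817; F=2.0408×(-6.044)=-12.3348, v=32.9460/4.0817=8.0717
k=1: u−w=-0.3560, u+w=-36.6560; √(b/2)=2.0408, √(2b)=4.0817; F=2.0408×(-0.356)=-0.7265, v=-36.6560/4.0817=-8.9806

0: F=-12.3348 v=8.0717
1: F=-0.7265 v=-8.9806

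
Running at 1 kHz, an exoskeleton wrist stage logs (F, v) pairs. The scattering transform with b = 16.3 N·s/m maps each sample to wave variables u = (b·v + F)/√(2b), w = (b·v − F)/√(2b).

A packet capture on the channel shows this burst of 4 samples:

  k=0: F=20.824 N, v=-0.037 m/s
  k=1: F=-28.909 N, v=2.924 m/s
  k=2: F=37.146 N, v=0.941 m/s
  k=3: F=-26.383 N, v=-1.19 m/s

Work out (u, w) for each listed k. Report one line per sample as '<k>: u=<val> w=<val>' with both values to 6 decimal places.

k=0: b·v=16.3×(-0.037)=-0.603100; √(2b)=5.709641; u=(-0.603100+20.824)/5.709641=3.541536, w=(-0.603100−20.824)/5.709641=-3.752793
k=1: b·v=16.3×2.924=47.661200; √(2b)=5.709641; u=(47.661200+(-28.909))/5.709641=3.284305, w=(47.661200−(-28.909))/5.709641=13.410686
k=2: b·v=16.3×0.941=15.338300; √(2b)=5.709641; u=(15.338300+37.146)/5.709641=9.192224, w=(15.338300−37.146)/5.709641=-3.819452
k=3: b·v=16.3×(-1.19)=-19.397000; √(2b)=5.709641; u=(-19.397000+(-26.383))/5.709641=-8.018017, w=(-19.397000−(-26.383))/5.709641=1.223545

0: u=3.541536 w=-3.752793
1: u=3.284305 w=13.410686
2: u=9.192224 w=-3.819452
3: u=-8.018017 w=1.223545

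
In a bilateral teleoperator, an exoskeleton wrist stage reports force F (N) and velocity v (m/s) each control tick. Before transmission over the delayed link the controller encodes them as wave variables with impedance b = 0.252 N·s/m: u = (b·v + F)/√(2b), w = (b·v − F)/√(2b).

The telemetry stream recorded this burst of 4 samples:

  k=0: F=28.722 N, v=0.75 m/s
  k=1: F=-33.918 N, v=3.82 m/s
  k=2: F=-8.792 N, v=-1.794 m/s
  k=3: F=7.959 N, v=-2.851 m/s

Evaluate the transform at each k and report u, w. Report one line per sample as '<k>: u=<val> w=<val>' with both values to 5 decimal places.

k=0: b·v=0.252×0.75=0.18900; √(2b)=0.70993; u=(0.18900+28.722)/0.70993=40.72376, w=(0.18900−28.722)/0.70993=-40.19131
k=1: b·v=0.252×3.82=0.96264; √(2b)=0.70993; u=(0.96264+(-33.918))/0.70993=-46.42060, w=(0.96264−(-33.918))/0.70993=49.13254
k=2: b·v=0.252×(-1.794)=-0.45209; √(2b)=0.70993; u=(-0.45209+(-8.792))/0.70993=-13.02113, w=(-0.45209−(-8.792))/0.70993=11.74752
k=3: b·v=0.252×(-2.851)=-0.71845; √(2b)=0.70993; u=(-0.71845+7.959)/0.70993=10.19897, w=(-0.71845−7.959)/0.70993=-12.22298

0: u=40.72376 w=-40.19131
1: u=-46.42060 w=49.13254
2: u=-13.02113 w=11.74752
3: u=10.19897 w=-12.22298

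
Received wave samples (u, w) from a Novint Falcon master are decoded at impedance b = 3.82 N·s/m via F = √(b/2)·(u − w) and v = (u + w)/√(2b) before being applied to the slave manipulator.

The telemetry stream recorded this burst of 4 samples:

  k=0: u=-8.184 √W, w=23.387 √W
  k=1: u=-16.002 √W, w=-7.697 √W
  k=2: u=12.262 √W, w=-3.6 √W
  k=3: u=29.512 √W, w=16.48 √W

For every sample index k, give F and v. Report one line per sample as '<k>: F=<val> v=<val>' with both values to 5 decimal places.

0: F=-43.63199 v=5.50025
1: F=-11.47774 v=-8.57400
2: F=21.92172 v=3.13380
3: F=18.01058 v=16.63932

k=0: u−w=-31.57100, u+w=15.20300; √(b/2)=1.38203, √(2b)=2.76405; F=1.38203×(-31.571)=-43.63199, v=15.20300/2.76405=5.50025
k=1: u−w=-8.30500, u+w=-23.69900; √(b/2)=1.38203, √(2b)=2.76405; F=1.38203×(-8.305)=-11.47774, v=-23.69900/2.76405=-8.57400
k=2: u−w=15.86200, u+w=8.66200; √(b/2)=1.38203, √(2b)=2.76405; F=1.38203×15.862=21.92172, v=8.66200/2.76405=3.13380
k=3: u−w=13.03200, u+w=45.99200; √(b/2)=1.38203, √(2b)=2.76405; F=1.38203×13.032=18.01058, v=45.99200/2.76405=16.63932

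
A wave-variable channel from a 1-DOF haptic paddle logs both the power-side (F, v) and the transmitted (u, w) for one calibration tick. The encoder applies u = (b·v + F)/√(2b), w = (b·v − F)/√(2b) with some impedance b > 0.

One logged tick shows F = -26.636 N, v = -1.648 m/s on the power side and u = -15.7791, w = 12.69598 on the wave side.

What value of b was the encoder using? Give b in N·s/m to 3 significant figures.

b = 1.75 N·s/m

u + w = -3.0831;  u + w = √(2b)·v, so √(2b) = -3.0831/(-1.648) = 1.8708.
b = (√(2b))²/2 = 3.5000/2 = 1.7500.
(Check via u − w = 2F/√(2b): u − w = -28.4751, 2F/√(2b) = -28.4751.)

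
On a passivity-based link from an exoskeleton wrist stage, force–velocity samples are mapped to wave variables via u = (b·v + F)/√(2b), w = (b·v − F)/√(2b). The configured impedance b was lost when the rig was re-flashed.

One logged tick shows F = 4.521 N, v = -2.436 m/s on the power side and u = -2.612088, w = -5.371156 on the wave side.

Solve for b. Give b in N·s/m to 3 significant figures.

b = 5.37 N·s/m

u + w = -7.983244;  u + w = √(2b)·v, so √(2b) = -7.983244/(-2.436) = 3.277194.
b = (√(2b))²/2 = 10.739999/2 = 5.369999.
(Check via u − w = 2F/√(2b): u − w = 2.759068, 2F/√(2b) = 2.759068.)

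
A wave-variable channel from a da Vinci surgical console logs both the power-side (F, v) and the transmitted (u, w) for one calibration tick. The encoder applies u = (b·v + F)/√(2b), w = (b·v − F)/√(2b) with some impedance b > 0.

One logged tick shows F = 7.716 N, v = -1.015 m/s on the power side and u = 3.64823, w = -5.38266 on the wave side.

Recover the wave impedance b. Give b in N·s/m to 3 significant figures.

b = 1.46 N·s/m

u + w = -1.73443;  u + w = √(2b)·v, so √(2b) = -1.73443/(-1.015) = 1.70880.
b = (√(2b))²/2 = 2.91999/2 = 1.46000.
(Check via u − w = 2F/√(2b): u − w = 9.03089, 2F/√(2b) = 9.03091.)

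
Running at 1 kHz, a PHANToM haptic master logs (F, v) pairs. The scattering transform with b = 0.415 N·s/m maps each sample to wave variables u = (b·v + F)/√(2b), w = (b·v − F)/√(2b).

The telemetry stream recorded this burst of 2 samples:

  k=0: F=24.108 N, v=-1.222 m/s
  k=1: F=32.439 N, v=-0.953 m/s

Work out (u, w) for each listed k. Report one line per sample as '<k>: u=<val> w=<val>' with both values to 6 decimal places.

k=0: b·v=0.415×(-1.222)=-0.507130; √(2b)=0.911043; u=(-0.507130+24.108)/0.911043=25.905320, w=(-0.507130−24.108)/0.911043=-27.018615
k=1: b·v=0.415×(-0.953)=-0.395495; √(2b)=0.911043; u=(-0.395495+32.439)/0.911043=35.172316, w=(-0.395495−32.439)/0.911043=-36.040540

0: u=25.905320 w=-27.018615
1: u=35.172316 w=-36.040540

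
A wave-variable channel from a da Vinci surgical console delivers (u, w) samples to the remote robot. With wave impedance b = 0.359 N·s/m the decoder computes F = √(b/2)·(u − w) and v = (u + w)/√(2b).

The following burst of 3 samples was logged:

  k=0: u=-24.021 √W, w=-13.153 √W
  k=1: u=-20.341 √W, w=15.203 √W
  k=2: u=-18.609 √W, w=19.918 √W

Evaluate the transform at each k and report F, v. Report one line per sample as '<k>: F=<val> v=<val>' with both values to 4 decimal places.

k=0: u−w=-10.8680, u+w=-37.1740; √(b/2)=0.4237, √(2b)=0.8473; F=0.4237×(-10.868)=-4.6045, v=-37.1740/0.8473=-43.8710
k=1: u−w=-35.5440, u+w=-5.1380; √(b/2)=0.4237, √(2b)=0.8473; F=0.4237×(-35.544)=-15.0591, v=-5.1380/0.8473=-6.0636
k=2: u−w=-38.5270, u+w=1.3090; √(b/2)=0.4237, √(2b)=0.8473; F=0.4237×(-38.527)=-16.3229, v=1.3090/0.8473=1.5448

0: F=-4.6045 v=-43.8710
1: F=-15.0591 v=-6.0636
2: F=-16.3229 v=1.5448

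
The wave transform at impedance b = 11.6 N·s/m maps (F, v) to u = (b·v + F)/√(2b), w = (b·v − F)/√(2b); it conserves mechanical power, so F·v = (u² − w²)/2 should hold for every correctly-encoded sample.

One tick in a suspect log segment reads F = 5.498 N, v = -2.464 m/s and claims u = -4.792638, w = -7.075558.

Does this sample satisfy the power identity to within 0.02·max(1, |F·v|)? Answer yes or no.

F·v = 5.498×(-2.464) = -13.547072 W.
(u² − w²)/2 = (22.969379 − 50.063521)/2 = -13.547071 W.
|Δ| = 0.000001;  2% of max(1, |F·v|) = 0.270941.

yes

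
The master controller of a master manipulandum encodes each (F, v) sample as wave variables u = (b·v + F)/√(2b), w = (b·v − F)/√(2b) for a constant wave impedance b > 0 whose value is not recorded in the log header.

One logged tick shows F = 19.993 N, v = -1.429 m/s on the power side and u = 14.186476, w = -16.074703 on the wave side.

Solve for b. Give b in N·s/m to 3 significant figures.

b = 0.873 N·s/m

u + w = -1.888227;  u + w = √(2b)·v, so √(2b) = -1.888227/(-1.429) = 1.321362.
b = (√(2b))²/2 = 1.745999/2 = 0.872999.
(Check via u − w = 2F/√(2b): u − w = 30.261179, 2F/√(2b) = 30.261189.)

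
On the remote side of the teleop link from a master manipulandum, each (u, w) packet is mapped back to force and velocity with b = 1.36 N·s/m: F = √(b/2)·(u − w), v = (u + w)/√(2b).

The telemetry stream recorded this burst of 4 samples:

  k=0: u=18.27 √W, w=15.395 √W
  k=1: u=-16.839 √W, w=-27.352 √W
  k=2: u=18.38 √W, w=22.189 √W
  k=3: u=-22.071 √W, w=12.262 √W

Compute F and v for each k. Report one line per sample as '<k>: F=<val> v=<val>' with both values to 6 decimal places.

0: F=2.370786 v=20.412405
1: F=8.669242 v=-26.794730
2: F=-3.140982 v=24.598569
3: F=-28.311717 v=-5.947580

k=0: u−w=2.875000, u+w=33.665000; √(b/2)=0.824621, √(2b)=1.649242; F=0.824621×2.875=2.370786, v=33.665000/1.649242=20.412405
k=1: u−w=10.513000, u+w=-44.191000; √(b/2)=0.824621, √(2b)=1.649242; F=0.824621×10.513=8.669242, v=-44.191000/1.649242=-26.794730
k=2: u−w=-3.809000, u+w=40.569000; √(b/2)=0.824621, √(2b)=1.649242; F=0.824621×(-3.809)=-3.140982, v=40.569000/1.649242=24.598569
k=3: u−w=-34.333000, u+w=-9.809000; √(b/2)=0.824621, √(2b)=1.649242; F=0.824621×(-34.333)=-28.311717, v=-9.809000/1.649242=-5.947580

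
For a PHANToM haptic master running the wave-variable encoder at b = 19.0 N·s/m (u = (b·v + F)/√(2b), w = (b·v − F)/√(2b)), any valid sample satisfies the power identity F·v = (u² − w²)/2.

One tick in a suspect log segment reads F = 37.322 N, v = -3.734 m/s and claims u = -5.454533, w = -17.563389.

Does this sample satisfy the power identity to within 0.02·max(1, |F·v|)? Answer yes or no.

yes

F·v = 37.322×(-3.734) = -139.360348 W.
(u² − w²)/2 = (29.751930 − 308.472633)/2 = -139.360351 W.
|Δ| = 0.000003;  2% of max(1, |F·v|) = 2.787207.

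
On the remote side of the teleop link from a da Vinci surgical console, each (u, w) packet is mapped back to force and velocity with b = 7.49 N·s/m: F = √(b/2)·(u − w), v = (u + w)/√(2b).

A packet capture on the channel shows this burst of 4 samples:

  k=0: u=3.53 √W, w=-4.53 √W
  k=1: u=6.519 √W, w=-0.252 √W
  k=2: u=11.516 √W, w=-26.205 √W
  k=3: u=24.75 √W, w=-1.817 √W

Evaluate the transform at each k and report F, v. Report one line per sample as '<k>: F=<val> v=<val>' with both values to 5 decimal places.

k=0: u−w=8.06000, u+w=-1.00000; √(b/2)=1.93520, √(2b)=3.87040; F=1.93520×8.06=15.59771, v=-1.00000/3.87040=-0.25837
k=1: u−w=6.77100, u+w=6.26700; √(b/2)=1.93520, √(2b)=3.87040; F=1.93520×6.771=13.10324, v=6.26700/3.87040=1.61921
k=2: u−w=37.72100, u+w=-14.68900; √(b/2)=1.93520, √(2b)=3.87040; F=1.93520×37.721=72.99769, v=-14.68900/3.87040=-3.79521
k=3: u−w=26.56700, u+w=22.93300; √(b/2)=1.93520, √(2b)=3.87040; F=1.93520×26.567=51.41246, v=22.93300/3.87040=5.92523

0: F=15.59771 v=-0.25837
1: F=13.10324 v=1.61921
2: F=72.99769 v=-3.79521
3: F=51.41246 v=5.92523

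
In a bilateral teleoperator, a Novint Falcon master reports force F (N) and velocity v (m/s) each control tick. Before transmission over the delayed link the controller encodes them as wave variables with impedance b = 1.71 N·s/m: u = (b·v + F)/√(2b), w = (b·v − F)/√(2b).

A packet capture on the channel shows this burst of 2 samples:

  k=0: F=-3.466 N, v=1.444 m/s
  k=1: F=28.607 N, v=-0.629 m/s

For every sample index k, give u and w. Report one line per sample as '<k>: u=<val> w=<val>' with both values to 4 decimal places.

k=0: b·v=1.71×1.444=2.4692; √(2b)=1.8493; u=(2.4692+(-3.466))/1.8493=-0.5390, w=(2.4692−(-3.466))/1.8493=3.2094
k=1: b·v=1.71×(-0.629)=-1.0756; √(2b)=1.8493; u=(-1.0756+28.607)/1.8493=14.8873, w=(-1.0756−28.607)/1.8493=-16.0505

0: u=-0.5390 w=3.2094
1: u=14.8873 w=-16.0505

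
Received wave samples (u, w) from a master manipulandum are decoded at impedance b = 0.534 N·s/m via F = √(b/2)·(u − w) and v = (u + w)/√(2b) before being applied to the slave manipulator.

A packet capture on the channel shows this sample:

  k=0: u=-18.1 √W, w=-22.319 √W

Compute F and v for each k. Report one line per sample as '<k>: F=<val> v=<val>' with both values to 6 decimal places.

0: F=2.180043 v=-39.111092

k=0: u−w=4.219000, u+w=-40.419000; √(b/2)=0.516720, √(2b)=1.033441; F=0.516720×4.219=2.180043, v=-40.419000/1.033441=-39.111092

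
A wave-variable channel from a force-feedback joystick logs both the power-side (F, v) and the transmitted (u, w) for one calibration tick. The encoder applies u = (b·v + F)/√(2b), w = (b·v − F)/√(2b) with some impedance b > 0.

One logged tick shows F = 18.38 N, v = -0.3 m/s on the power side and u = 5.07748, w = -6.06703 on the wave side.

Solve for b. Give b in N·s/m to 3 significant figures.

u + w = -0.9895;  u + w = √(2b)·v, so √(2b) = -0.9895/(-0.3) = 3.2985.
b = (√(2b))²/2 = 10.8801/2 = 5.4401.
(Check via u − w = 2F/√(2b): u − w = 11.1445, 2F/√(2b) = 11.1445.)

b = 5.44 N·s/m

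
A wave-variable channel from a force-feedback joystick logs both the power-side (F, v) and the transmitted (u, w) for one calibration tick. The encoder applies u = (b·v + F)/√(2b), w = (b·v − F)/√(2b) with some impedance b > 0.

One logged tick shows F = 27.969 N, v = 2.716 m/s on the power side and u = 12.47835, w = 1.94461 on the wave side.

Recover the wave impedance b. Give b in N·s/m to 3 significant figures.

b = 14.1 N·s/m

u + w = 14.4230;  u + w = √(2b)·v, so √(2b) = 14.4230/2.716 = 5.3104.
b = (√(2b))²/2 = 28.2000/2 = 14.1000.
(Check via u − w = 2F/√(2b): u − w = 10.5337, 2F/√(2b) = 10.5337.)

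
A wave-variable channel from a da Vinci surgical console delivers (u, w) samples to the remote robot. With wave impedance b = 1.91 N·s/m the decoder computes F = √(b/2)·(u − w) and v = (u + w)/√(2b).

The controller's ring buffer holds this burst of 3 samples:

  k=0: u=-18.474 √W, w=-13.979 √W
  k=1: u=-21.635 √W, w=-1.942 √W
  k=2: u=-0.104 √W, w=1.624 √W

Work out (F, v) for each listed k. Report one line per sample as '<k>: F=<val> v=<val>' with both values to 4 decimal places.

k=0: u−w=-4.4950, u+w=-32.4530; √(b/2)=0.9772, √(2b)=1.9545; F=0.9772×(-4.495)=-4.3927, v=-32.4530/1.9545=-16.6044
k=1: u−w=-19.6930, u+w=-23.5770; √(b/2)=0.9772, √(2b)=1.9545; F=0.9772×(-19.693)=-19.2448, v=-23.5770/1.9545=-12.0630
k=2: u−w=-1.7280, u+w=1.5200; √(b/2)=0.9772, √(2b)=1.9545; F=0.9772×(-1.728)=-1.6887, v=1.5200/1.9545=0.7777

0: F=-4.3927 v=-16.6044
1: F=-19.2448 v=-12.0630
2: F=-1.6887 v=0.7777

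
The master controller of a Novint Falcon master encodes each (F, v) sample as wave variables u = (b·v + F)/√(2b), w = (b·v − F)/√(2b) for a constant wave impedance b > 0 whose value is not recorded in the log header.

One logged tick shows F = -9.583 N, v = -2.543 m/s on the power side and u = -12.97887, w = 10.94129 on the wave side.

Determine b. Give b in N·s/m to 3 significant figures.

u + w = -2.0376;  u + w = √(2b)·v, so √(2b) = -2.0376/(-2.543) = 0.8013.
b = (√(2b))²/2 = 0.6420/2 = 0.3210.
(Check via u − w = 2F/√(2b): u − w = -23.9202, 2F/√(2b) = -23.9201.)

b = 0.321 N·s/m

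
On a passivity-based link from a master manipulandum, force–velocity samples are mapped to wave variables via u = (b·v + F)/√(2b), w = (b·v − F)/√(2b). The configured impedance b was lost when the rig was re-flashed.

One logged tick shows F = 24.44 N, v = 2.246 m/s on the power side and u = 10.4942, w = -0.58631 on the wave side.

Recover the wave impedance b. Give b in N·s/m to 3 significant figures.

u + w = 9.907890;  u + w = √(2b)·v, so √(2b) = 9.907890/2.246 = 4.411349.
b = (√(2b))²/2 = 19.460001/2 = 9.730000.
(Check via u − w = 2F/√(2b): u − w = 11.080510, 2F/√(2b) = 11.080511.)

b = 9.73 N·s/m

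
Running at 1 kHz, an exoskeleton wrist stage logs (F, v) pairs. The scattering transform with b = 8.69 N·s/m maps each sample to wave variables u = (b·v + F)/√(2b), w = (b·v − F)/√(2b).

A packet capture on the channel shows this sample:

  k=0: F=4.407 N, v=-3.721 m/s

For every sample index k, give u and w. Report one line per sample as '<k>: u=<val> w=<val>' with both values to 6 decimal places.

0: u=-6.699194 w=-8.813404

k=0: b·v=8.69×(-3.721)=-32.335490; √(2b)=4.168933; u=(-32.335490+4.407)/4.168933=-6.699194, w=(-32.335490−4.407)/4.168933=-8.813404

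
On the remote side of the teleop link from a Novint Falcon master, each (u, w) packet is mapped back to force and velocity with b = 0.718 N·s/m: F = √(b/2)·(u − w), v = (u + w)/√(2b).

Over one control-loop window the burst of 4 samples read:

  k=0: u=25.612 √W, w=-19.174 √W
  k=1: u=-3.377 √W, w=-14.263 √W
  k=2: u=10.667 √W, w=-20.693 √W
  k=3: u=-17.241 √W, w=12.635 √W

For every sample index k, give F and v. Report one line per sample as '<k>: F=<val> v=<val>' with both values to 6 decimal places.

k=0: u−w=44.786000, u+w=6.438000; √(b/2)=0.599166, √(2b)=1.198332; F=0.599166×44.786=26.834252, v=6.438000/1.198332=5.372467
k=1: u−w=10.886000, u+w=-17.640000; √(b/2)=0.599166, √(2b)=1.198332; F=0.599166×10.886=6.522522, v=-17.640000/1.198332=-14.720459
k=2: u−w=31.360000, u+w=-10.026000; √(b/2)=0.599166, √(2b)=1.198332; F=0.599166×31.36=18.789848, v=-10.026000/1.198332=-8.366628
k=3: u−w=-29.876000, u+w=-4.606000; √(b/2)=0.599166, √(2b)=1.198332; F=0.599166×(-29.876)=-17.900686, v=-4.606000/1.198332=-3.843675

0: F=26.834252 v=5.372467
1: F=6.522522 v=-14.720459
2: F=18.789848 v=-8.366628
3: F=-17.900686 v=-3.843675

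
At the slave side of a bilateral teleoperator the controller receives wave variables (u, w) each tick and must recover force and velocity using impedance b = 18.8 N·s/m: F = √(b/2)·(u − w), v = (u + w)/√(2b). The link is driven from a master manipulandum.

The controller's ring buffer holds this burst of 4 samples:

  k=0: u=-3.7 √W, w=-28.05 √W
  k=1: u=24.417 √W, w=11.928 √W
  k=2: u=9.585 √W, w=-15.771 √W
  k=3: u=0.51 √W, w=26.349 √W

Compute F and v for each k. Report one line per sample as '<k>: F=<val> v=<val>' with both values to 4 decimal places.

k=0: u−w=24.3500, u+w=-31.7500; √(b/2)=3.0659, √(2b)=6.1319; F=3.0659×24.35=74.6557, v=-31.7500/6.1319=-5.1779
k=1: u−w=12.4890, u+w=36.3450; √(b/2)=3.0659, √(2b)=6.1319; F=3.0659×12.489=38.2905, v=36.3450/6.1319=5.9272
k=2: u−w=25.3560, u+w=-6.1860; √(b/2)=3.0659, √(2b)=6.1319; F=3.0659×25.356=77.7400, v=-6.1860/6.1319=-1.0088
k=3: u−w=-25.8390, u+w=26.8590; √(b/2)=3.0659, √(2b)=6.1319; F=3.0659×(-25.839)=-79.2209, v=26.8590/6.1319=4.3802

0: F=74.6557 v=-5.1779
1: F=38.2905 v=5.9272
2: F=77.7400 v=-1.0088
3: F=-79.2209 v=4.3802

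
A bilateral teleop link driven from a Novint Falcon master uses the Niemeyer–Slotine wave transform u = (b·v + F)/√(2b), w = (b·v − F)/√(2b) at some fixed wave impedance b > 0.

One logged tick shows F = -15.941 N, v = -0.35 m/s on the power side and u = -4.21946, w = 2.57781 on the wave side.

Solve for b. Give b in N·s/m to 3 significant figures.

u + w = -1.6416;  u + w = √(2b)·v, so √(2b) = -1.6416/(-0.35) = 4.6904.
b = (√(2b))²/2 = 22.0001/2 = 11.0001.
(Check via u − w = 2F/√(2b): u − w = -6.7973, 2F/√(2b) = -6.7972.)

b = 11 N·s/m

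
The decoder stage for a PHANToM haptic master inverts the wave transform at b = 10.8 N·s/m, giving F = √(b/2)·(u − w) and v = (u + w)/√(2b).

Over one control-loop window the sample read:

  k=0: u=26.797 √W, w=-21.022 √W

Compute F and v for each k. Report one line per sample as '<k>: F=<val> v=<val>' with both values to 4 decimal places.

0: F=111.1213 v=1.2426

k=0: u−w=47.8190, u+w=5.7750; √(b/2)=2.3238, √(2b)=4.6476; F=2.3238×47.819=111.1213, v=5.7750/4.6476=1.2426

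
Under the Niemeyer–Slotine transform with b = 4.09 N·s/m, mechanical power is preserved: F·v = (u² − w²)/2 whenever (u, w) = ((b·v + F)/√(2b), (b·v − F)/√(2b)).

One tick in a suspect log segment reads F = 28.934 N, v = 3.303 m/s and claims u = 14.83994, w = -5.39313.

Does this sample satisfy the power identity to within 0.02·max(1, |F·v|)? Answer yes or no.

F·v = 28.934×3.303 = 95.5690 W.
(u² − w²)/2 = (220.2238 − 29.0859)/2 = 95.5690 W.
|Δ| = 0.0000;  2% of max(1, |F·v|) = 1.9114.

yes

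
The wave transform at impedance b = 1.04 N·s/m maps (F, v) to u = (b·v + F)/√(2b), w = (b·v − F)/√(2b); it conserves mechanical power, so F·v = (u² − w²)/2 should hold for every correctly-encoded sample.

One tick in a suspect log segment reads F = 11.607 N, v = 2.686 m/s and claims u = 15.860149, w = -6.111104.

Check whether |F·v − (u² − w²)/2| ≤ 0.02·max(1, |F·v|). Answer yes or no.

no

F·v = 11.607×2.686 = 31.176402 W.
(u² − w²)/2 = (251.544326 − 37.345592)/2 = 107.099367 W.
|Δ| = 75.922965;  2% of max(1, |F·v|) = 0.623528.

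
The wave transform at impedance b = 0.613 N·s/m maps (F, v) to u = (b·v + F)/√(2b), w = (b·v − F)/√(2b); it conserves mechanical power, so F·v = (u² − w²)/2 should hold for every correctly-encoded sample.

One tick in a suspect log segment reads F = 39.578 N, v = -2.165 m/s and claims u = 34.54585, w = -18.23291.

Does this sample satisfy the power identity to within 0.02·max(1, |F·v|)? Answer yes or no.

F·v = 39.578×(-2.165) = -85.6864 W.
(u² − w²)/2 = (1193.4158 − 332.4390)/2 = 430.4884 W.
|Δ| = 516.1747;  2% of max(1, |F·v|) = 1.7137.

no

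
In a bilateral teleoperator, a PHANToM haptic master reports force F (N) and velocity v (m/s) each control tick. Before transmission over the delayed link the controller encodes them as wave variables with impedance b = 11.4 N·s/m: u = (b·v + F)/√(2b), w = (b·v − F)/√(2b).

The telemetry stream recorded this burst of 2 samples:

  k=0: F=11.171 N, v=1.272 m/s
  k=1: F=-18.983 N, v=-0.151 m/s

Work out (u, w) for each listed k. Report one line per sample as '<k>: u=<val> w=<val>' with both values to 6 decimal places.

0: u=5.376367 w=0.697350
1: u=-4.336059 w=3.615044

k=0: b·v=11.4×1.272=14.500800; √(2b)=4.774935; u=(14.500800+11.171)/4.774935=5.376367, w=(14.500800−11.171)/4.774935=0.697350
k=1: b·v=11.4×(-0.151)=-1.721400; √(2b)=4.774935; u=(-1.721400+(-18.983))/4.774935=-4.336059, w=(-1.721400−(-18.983))/4.774935=3.615044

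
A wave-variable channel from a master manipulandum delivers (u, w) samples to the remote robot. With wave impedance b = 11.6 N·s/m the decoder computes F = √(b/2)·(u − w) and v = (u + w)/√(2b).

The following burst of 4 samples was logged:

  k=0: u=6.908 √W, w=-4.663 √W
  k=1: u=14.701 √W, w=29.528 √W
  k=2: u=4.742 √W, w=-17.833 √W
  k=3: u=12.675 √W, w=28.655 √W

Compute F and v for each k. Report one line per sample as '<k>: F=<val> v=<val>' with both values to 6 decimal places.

k=0: u−w=11.571000, u+w=2.245000; √(b/2)=2.408319, √(2b)=4.816638; F=2.408319×11.571=27.866658, v=2.245000/4.816638=0.466093
k=1: u−w=-14.827000, u+w=44.229000; √(b/2)=2.408319, √(2b)=4.816638; F=2.408319×(-14.827)=-35.708145, v=44.229000/4.816638=9.182546
k=2: u−w=22.575000, u+w=-13.091000; √(b/2)=2.408319, √(2b)=4.816638; F=2.408319×22.575=54.367800, v=-13.091000/4.816638=-2.717871
k=3: u−w=-15.980000, u+w=41.330000; √(b/2)=2.408319, √(2b)=4.816638; F=2.408319×(-15.98)=-38.484936, v=41.330000/4.816638=8.580674

0: F=27.866658 v=0.466093
1: F=-35.708145 v=9.182546
2: F=54.367800 v=-2.717871
3: F=-38.484936 v=8.580674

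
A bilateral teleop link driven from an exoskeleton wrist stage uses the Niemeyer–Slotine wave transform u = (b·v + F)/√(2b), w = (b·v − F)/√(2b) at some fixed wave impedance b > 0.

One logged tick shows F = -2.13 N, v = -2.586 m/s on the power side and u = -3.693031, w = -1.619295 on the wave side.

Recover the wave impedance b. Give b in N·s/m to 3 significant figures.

u + w = -5.312326;  u + w = √(2b)·v, so √(2b) = -5.312326/(-2.586) = 2.054264.
b = (√(2b))²/2 = 4.219999/2 = 2.110000.
(Check via u − w = 2F/√(2b): u − w = -2.073736, 2F/√(2b) = -2.073736.)

b = 2.11 N·s/m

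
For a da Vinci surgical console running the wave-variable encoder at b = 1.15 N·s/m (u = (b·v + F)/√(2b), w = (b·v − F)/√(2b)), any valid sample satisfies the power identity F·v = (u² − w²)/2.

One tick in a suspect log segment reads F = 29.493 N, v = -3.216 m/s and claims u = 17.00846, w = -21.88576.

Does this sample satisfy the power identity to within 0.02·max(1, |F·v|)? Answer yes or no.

F·v = 29.493×(-3.216) = -94.84949 W.
(u² − w²)/2 = (289.28771 − 478.98649)/2 = -94.84939 W.
|Δ| = 0.00010;  2% of max(1, |F·v|) = 1.89699.

yes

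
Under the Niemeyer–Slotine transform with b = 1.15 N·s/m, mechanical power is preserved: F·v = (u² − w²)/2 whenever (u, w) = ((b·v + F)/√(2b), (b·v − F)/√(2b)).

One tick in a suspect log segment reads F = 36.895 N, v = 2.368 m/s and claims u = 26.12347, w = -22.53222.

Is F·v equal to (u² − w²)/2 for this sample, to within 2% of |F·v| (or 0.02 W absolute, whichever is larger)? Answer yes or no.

yes

F·v = 36.895×2.368 = 87.3674 W.
(u² − w²)/2 = (682.4357 − 507.7009)/2 = 87.3674 W.
|Δ| = 0.0000;  2% of max(1, |F·v|) = 1.7473.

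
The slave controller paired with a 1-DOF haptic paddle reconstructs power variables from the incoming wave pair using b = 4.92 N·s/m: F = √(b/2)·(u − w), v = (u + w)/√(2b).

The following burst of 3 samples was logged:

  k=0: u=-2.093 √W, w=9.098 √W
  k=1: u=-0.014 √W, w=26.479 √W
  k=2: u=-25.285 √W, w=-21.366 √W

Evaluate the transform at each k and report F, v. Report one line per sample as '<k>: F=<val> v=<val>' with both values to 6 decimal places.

k=0: u−w=-11.191000, u+w=7.005000; √(b/2)=1.568439, √(2b)=3.136877; F=1.568439×(-11.191)=-17.552398, v=7.005000/3.136877=2.233112
k=1: u−w=-26.493000, u+w=26.465000; √(b/2)=1.568439, √(2b)=3.136877; F=1.568439×(-26.493)=-41.552647, v=26.465000/3.136877=8.436734
k=2: u−w=-3.919000, u+w=-46.651000; √(b/2)=1.568439, √(2b)=3.136877; F=1.568439×(-3.919)=-6.146711, v=-46.651000/3.136877=-14.871796

0: F=-17.552398 v=2.233112
1: F=-41.552647 v=8.436734
2: F=-6.146711 v=-14.871796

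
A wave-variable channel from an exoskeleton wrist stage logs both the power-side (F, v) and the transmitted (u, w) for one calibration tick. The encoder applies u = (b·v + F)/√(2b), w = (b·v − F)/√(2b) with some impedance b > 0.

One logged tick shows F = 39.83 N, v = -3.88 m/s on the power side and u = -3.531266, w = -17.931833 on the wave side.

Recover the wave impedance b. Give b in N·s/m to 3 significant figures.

u + w = -21.463099;  u + w = √(2b)·v, so √(2b) = -21.463099/(-3.88) = 5.531727.
b = (√(2b))²/2 = 30.599999/2 = 15.299999.
(Check via u − w = 2F/√(2b): u − w = 14.400567, 2F/√(2b) = 14.400567.)

b = 15.3 N·s/m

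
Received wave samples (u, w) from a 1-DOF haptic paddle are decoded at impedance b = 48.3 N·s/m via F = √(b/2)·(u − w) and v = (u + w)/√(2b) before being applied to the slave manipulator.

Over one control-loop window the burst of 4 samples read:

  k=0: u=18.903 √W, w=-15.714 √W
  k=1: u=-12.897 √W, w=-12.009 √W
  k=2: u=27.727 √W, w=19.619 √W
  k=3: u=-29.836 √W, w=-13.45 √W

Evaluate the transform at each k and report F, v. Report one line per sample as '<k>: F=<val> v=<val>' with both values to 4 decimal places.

0: F=170.1171 v=0.3245
1: F=-4.3639 v=-2.5341
2: F=39.8449 v=4.8172
3: F=-80.5251 v=-4.4041

k=0: u−w=34.6170, u+w=3.1890; √(b/2)=4.9143, √(2b)=9.8285; F=4.9143×34.617=170.1171, v=3.1890/9.8285=0.3245
k=1: u−w=-0.8880, u+w=-24.9060; √(b/2)=4.9143, √(2b)=9.8285; F=4.9143×(-0.888)=-4.3639, v=-24.9060/9.8285=-2.5341
k=2: u−w=8.1080, u+w=47.3460; √(b/2)=4.9143, √(2b)=9.8285; F=4.9143×8.108=39.8449, v=47.3460/9.8285=4.8172
k=3: u−w=-16.3860, u+w=-43.2860; √(b/2)=4.9143, √(2b)=9.8285; F=4.9143×(-16.386)=-80.5251, v=-43.2860/9.8285=-4.4041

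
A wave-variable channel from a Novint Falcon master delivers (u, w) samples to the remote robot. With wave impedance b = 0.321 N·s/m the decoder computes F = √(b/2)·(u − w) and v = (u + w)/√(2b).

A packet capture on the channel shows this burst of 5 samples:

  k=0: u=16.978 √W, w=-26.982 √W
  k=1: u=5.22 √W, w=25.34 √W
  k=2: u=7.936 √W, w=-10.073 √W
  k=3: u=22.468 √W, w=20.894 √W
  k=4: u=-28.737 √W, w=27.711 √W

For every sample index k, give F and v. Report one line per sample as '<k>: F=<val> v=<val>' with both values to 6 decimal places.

k=0: u−w=43.960000, u+w=-10.004000; √(b/2)=0.400625, √(2b)=0.801249; F=0.400625×43.96=17.611454, v=-10.004000/0.801249=-12.485507
k=1: u−w=-20.120000, u+w=30.560000; √(b/2)=0.400625, √(2b)=0.801249; F=0.400625×(-20.12)=-8.060565, v=30.560000/0.801249=38.140452
k=2: u−w=18.009000, u+w=-2.137000; √(b/2)=0.400625, √(2b)=0.801249; F=0.400625×18.009=7.214847, v=-2.137000/0.801249=-2.667086
k=3: u−w=1.574000, u+w=43.362000; √(b/2)=0.400625, √(2b)=0.801249; F=0.400625×1.574=0.630583, v=43.362000/0.801249=54.118007
k=4: u−w=-56.448000, u+w=-1.026000; √(b/2)=0.400625, √(2b)=0.801249; F=0.400625×(-56.448)=-22.614452, v=-1.026000/0.801249=-1.280501

0: F=17.611454 v=-12.485507
1: F=-8.060565 v=38.140452
2: F=7.214847 v=-2.667086
3: F=0.630583 v=54.118007
4: F=-22.614452 v=-1.280501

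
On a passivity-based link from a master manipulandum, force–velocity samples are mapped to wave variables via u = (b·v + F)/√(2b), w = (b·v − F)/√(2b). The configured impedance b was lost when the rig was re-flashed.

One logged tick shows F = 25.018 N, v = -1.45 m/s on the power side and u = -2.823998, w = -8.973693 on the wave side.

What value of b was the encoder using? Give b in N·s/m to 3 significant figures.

u + w = -11.797691;  u + w = √(2b)·v, so √(2b) = -11.797691/(-1.45) = 8.136339.
b = (√(2b))²/2 = 66.200006/2 = 33.100003.
(Check via u − w = 2F/√(2b): u − w = 6.149695, 2F/√(2b) = 6.149695.)

b = 33.1 N·s/m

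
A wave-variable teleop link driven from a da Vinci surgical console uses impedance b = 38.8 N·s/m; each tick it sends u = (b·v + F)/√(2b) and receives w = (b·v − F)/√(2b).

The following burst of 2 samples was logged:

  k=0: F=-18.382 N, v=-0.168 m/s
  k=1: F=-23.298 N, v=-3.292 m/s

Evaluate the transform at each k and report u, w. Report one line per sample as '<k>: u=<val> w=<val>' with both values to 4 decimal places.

k=0: b·v=38.8×(-0.168)=-6.5184; √(2b)=8.8091; u=(-6.5184+(-18.382))/8.8091=-2.8267, w=(-6.5184−(-18.382))/8.8091=1.3467
k=1: b·v=38.8×(-3.292)=-127.7296; √(2b)=8.8091; u=(-127.7296+(-23.298))/8.8091=-17.1445, w=(-127.7296−(-23.298))/8.8091=-11.8550

0: u=-2.8267 w=1.3467
1: u=-17.1445 w=-11.8550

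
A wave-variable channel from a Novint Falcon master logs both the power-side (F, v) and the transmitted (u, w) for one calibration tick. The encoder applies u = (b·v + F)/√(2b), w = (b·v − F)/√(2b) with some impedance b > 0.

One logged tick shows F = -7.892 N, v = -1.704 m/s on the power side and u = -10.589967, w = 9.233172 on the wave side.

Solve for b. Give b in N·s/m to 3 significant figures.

u + w = -1.356795;  u + w = √(2b)·v, so √(2b) = -1.356795/(-1.704) = 0.796241.
b = (√(2b))²/2 = 0.634000/2 = 0.317000.
(Check via u − w = 2F/√(2b): u − w = -19.823139, 2F/√(2b) = -19.823139.)

b = 0.317 N·s/m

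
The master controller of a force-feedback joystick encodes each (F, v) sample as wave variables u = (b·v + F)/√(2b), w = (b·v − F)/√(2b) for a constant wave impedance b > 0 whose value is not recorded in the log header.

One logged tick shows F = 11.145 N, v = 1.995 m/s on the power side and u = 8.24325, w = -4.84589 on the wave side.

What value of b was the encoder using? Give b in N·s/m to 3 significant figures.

u + w = 3.39736;  u + w = √(2b)·v, so √(2b) = 3.39736/1.995 = 1.70294.
b = (√(2b))²/2 = 2.90000/2 = 1.45000.
(Check via u − w = 2F/√(2b): u − w = 13.08914, 2F/√(2b) = 13.08915.)

b = 1.45 N·s/m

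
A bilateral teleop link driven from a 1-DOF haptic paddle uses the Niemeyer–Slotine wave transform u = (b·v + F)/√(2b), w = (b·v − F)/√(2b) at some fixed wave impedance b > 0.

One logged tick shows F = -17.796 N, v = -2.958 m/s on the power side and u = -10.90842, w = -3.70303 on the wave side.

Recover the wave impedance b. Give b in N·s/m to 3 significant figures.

u + w = -14.6114;  u + w = √(2b)·v, so √(2b) = -14.6114/(-2.958) = 4.9396.
b = (√(2b))²/2 = 24.4000/2 = 12.2000.
(Check via u − w = 2F/√(2b): u − w = -7.2054, 2F/√(2b) = -7.2054.)

b = 12.2 N·s/m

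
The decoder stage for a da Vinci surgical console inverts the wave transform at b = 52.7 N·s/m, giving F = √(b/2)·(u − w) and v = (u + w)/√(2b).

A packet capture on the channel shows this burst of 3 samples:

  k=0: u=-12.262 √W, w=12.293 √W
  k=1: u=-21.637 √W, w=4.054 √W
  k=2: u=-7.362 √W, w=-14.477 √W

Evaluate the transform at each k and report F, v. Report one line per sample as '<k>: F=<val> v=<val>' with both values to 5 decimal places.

0: F=-126.04634 v=0.00302
1: F=-131.87769 v=-1.71267
2: F=36.52290 v=-2.12722

k=0: u−w=-24.55500, u+w=0.03100; √(b/2)=5.13323, √(2b)=10.26645; F=5.13323×(-24.555)=-126.04634, v=0.03100/10.26645=0.00302
k=1: u−w=-25.69100, u+w=-17.58300; √(b/2)=5.13323, √(2b)=10.26645; F=5.13323×(-25.691)=-131.87769, v=-17.58300/10.26645=-1.71267
k=2: u−w=7.11500, u+w=-21.83900; √(b/2)=5.13323, √(2b)=10.26645; F=5.13323×7.115=36.52290, v=-21.83900/10.26645=-2.12722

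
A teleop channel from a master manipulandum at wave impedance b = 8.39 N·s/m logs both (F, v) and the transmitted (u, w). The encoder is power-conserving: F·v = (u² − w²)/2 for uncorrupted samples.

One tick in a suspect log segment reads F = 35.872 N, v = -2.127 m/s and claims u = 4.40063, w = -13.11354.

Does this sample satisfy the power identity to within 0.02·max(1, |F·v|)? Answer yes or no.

F·v = 35.872×(-2.127) = -76.29974 W.
(u² − w²)/2 = (19.36554 − 171.96493)/2 = -76.29969 W.
|Δ| = 0.00005;  2% of max(1, |F·v|) = 1.52599.

yes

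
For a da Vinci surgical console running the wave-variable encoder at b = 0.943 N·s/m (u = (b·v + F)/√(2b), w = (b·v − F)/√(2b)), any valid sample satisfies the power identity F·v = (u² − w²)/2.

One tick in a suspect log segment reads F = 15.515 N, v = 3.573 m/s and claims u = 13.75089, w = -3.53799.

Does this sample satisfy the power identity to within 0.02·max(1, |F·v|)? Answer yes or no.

F·v = 15.515×3.573 = 55.4351 W.
(u² − w²)/2 = (189.0870 − 12.5174)/2 = 88.2848 W.
|Δ| = 32.8497;  2% of max(1, |F·v|) = 1.1087.

no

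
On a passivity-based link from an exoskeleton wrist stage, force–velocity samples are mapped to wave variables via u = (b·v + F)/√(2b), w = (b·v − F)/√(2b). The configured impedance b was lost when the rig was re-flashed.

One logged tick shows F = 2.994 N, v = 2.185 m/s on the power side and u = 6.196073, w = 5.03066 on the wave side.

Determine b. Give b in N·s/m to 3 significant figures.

u + w = 11.226733;  u + w = √(2b)·v, so √(2b) = 11.226733/2.185 = 5.138093.
b = (√(2b))²/2 = 26.399999/2 = 13.199999.
(Check via u − w = 2F/√(2b): u − w = 1.165413, 2F/√(2b) = 1.165413.)

b = 13.2 N·s/m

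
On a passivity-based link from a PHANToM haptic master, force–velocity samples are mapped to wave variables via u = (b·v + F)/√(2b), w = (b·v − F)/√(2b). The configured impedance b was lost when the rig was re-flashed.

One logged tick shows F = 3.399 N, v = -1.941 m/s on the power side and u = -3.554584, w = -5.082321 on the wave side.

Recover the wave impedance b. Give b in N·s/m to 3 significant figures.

b = 9.9 N·s/m

u + w = -8.636905;  u + w = √(2b)·v, so √(2b) = -8.636905/(-1.941) = 4.449719.
b = (√(2b))²/2 = 19.800001/2 = 9.900001.
(Check via u − w = 2F/√(2b): u − w = 1.527737, 2F/√(2b) = 1.527737.)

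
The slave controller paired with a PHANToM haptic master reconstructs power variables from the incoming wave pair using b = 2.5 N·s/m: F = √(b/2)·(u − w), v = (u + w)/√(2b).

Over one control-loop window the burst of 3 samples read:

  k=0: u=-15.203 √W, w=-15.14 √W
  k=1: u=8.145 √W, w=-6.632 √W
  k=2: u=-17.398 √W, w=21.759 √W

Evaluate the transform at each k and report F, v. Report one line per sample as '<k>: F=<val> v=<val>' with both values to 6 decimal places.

k=0: u−w=-0.063000, u+w=-30.343000; √(b/2)=1.118034, √(2b)=2.236068; F=1.118034×(-0.063)=-0.070436, v=-30.343000/2.236068=-13.569802
k=1: u−w=14.777000, u+w=1.513000; √(b/2)=1.118034, √(2b)=2.236068; F=1.118034×14.777=16.521188, v=1.513000/2.236068=0.676634
k=2: u−w=-39.157000, u+w=4.361000; √(b/2)=1.118034, √(2b)=2.236068; F=1.118034×(-39.157)=-43.778857, v=4.361000/2.236068=1.950298

0: F=-0.070436 v=-13.569802
1: F=16.521188 v=0.676634
2: F=-43.778857 v=1.950298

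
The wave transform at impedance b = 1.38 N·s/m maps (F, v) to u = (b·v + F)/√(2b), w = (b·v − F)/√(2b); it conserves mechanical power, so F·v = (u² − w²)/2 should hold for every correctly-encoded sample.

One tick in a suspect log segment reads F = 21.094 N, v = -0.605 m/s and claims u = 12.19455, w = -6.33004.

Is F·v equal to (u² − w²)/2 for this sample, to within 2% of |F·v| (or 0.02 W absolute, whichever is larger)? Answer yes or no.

no

F·v = 21.094×(-0.605) = -12.7619 W.
(u² − w²)/2 = (148.7070 − 40.0694)/2 = 54.3188 W.
|Δ| = 67.0807;  2% of max(1, |F·v|) = 0.2552.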